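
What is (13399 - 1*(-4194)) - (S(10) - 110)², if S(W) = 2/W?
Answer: 138424/25 ≈ 5537.0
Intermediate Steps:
(13399 - 1*(-4194)) - (S(10) - 110)² = (13399 - 1*(-4194)) - (2/10 - 110)² = (13399 + 4194) - (2*(⅒) - 110)² = 17593 - (⅕ - 110)² = 17593 - (-549/5)² = 17593 - 1*301401/25 = 17593 - 301401/25 = 138424/25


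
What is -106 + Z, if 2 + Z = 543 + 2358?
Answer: 2793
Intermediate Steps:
Z = 2899 (Z = -2 + (543 + 2358) = -2 + 2901 = 2899)
-106 + Z = -106 + 2899 = 2793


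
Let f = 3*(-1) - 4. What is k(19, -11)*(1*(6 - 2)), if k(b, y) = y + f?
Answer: -72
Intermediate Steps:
f = -7 (f = -3 - 4 = -7)
k(b, y) = -7 + y (k(b, y) = y - 7 = -7 + y)
k(19, -11)*(1*(6 - 2)) = (-7 - 11)*(1*(6 - 2)) = -18*4 = -72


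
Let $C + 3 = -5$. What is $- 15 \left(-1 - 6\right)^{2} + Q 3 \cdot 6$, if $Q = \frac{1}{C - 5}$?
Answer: $- \frac{9573}{13} \approx -736.38$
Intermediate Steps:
$C = -8$ ($C = -3 - 5 = -8$)
$Q = - \frac{1}{13}$ ($Q = \frac{1}{-8 - 5} = \frac{1}{-13} = - \frac{1}{13} \approx -0.076923$)
$- 15 \left(-1 - 6\right)^{2} + Q 3 \cdot 6 = - 15 \left(-1 - 6\right)^{2} + \left(- \frac{1}{13}\right) 3 \cdot 6 = - 15 \left(-7\right)^{2} - \frac{18}{13} = \left(-15\right) 49 - \frac{18}{13} = -735 - \frac{18}{13} = - \frac{9573}{13}$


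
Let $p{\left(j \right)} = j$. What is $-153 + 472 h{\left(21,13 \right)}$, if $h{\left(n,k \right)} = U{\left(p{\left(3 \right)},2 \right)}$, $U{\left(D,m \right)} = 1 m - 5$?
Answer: $-1569$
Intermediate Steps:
$U{\left(D,m \right)} = -5 + m$ ($U{\left(D,m \right)} = m - 5 = -5 + m$)
$h{\left(n,k \right)} = -3$ ($h{\left(n,k \right)} = -5 + 2 = -3$)
$-153 + 472 h{\left(21,13 \right)} = -153 + 472 \left(-3\right) = -153 - 1416 = -1569$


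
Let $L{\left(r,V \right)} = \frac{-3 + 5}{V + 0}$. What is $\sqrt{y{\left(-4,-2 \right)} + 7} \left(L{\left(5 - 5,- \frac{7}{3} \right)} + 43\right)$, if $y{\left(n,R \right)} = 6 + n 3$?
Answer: $\frac{295}{7} \approx 42.143$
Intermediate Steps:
$y{\left(n,R \right)} = 6 + 3 n$
$L{\left(r,V \right)} = \frac{2}{V}$
$\sqrt{y{\left(-4,-2 \right)} + 7} \left(L{\left(5 - 5,- \frac{7}{3} \right)} + 43\right) = \sqrt{\left(6 + 3 \left(-4\right)\right) + 7} \left(\frac{2}{\left(-7\right) \frac{1}{3}} + 43\right) = \sqrt{\left(6 - 12\right) + 7} \left(\frac{2}{\left(-7\right) \frac{1}{3}} + 43\right) = \sqrt{-6 + 7} \left(\frac{2}{- \frac{7}{3}} + 43\right) = \sqrt{1} \left(2 \left(- \frac{3}{7}\right) + 43\right) = 1 \left(- \frac{6}{7} + 43\right) = 1 \cdot \frac{295}{7} = \frac{295}{7}$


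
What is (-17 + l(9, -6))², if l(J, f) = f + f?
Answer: 841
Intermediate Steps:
l(J, f) = 2*f
(-17 + l(9, -6))² = (-17 + 2*(-6))² = (-17 - 12)² = (-29)² = 841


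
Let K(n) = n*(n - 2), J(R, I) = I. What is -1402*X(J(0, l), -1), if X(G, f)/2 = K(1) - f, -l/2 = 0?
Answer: 0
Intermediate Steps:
l = 0 (l = -2*0 = 0)
K(n) = n*(-2 + n)
X(G, f) = -2 - 2*f (X(G, f) = 2*(1*(-2 + 1) - f) = 2*(1*(-1) - f) = 2*(-1 - f) = -2 - 2*f)
-1402*X(J(0, l), -1) = -1402*(-2 - 2*(-1)) = -1402*(-2 + 2) = -1402*0 = 0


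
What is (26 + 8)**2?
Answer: 1156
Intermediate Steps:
(26 + 8)**2 = 34**2 = 1156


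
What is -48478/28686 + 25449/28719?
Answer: -12263142/15256171 ≈ -0.80381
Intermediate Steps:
-48478/28686 + 25449/28719 = -48478*1/28686 + 25449*(1/28719) = -24239/14343 + 8483/9573 = -12263142/15256171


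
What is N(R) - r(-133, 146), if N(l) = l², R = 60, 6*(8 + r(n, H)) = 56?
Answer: 10796/3 ≈ 3598.7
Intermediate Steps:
r(n, H) = 4/3 (r(n, H) = -8 + (⅙)*56 = -8 + 28/3 = 4/3)
N(R) - r(-133, 146) = 60² - 1*4/3 = 3600 - 4/3 = 10796/3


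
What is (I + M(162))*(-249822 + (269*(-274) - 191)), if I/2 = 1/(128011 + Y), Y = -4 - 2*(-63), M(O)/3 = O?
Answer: -20158836748160/128133 ≈ -1.5733e+8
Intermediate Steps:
M(O) = 3*O
Y = 122 (Y = -4 + 126 = 122)
I = 2/128133 (I = 2/(128011 + 122) = 2/128133 ≈ 1.5609e-5)
(I + M(162))*(-249822 + (269*(-274) - 191)) = (2/128133 + 3*162)*(-249822 + (269*(-274) - 191)) = (2/128133 + 486)*(-249822 + (-73706 - 191)) = 62272640*(-249822 - 73897)/128133 = (62272640/128133)*(-323719) = -20158836748160/128133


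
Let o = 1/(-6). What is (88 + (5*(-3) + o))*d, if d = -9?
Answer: -1311/2 ≈ -655.50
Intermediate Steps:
o = -⅙ ≈ -0.16667
(88 + (5*(-3) + o))*d = (88 + (5*(-3) - ⅙))*(-9) = (88 + (-15 - ⅙))*(-9) = (88 - 91/6)*(-9) = (437/6)*(-9) = -1311/2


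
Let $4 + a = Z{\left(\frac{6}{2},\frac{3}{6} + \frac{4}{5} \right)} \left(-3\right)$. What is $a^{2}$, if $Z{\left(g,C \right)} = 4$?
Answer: $256$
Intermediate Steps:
$a = -16$ ($a = -4 + 4 \left(-3\right) = -4 - 12 = -16$)
$a^{2} = \left(-16\right)^{2} = 256$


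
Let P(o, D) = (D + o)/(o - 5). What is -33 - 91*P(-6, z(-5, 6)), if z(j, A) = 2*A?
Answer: 183/11 ≈ 16.636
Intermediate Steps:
P(o, D) = (D + o)/(-5 + o)
-33 - 91*P(-6, z(-5, 6)) = -33 - 91*(2*6 - 6)/(-5 - 6) = -33 - 91*(12 - 6)/(-11) = -33 - (-91)*6/11 = -33 - 91*(-6/11) = -33 + 546/11 = 183/11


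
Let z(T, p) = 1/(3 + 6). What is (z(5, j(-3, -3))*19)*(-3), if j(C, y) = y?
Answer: -19/3 ≈ -6.3333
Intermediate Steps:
z(T, p) = ⅑ (z(T, p) = 1/9 = ⅑)
(z(5, j(-3, -3))*19)*(-3) = ((⅑)*19)*(-3) = (19/9)*(-3) = -19/3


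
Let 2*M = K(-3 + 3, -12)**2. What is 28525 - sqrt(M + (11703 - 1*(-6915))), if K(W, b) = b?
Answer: 28525 - sqrt(18690) ≈ 28388.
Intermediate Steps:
M = 72 (M = (1/2)*(-12)**2 = (1/2)*144 = 72)
28525 - sqrt(M + (11703 - 1*(-6915))) = 28525 - sqrt(72 + (11703 - 1*(-6915))) = 28525 - sqrt(72 + (11703 + 6915)) = 28525 - sqrt(72 + 18618) = 28525 - sqrt(18690)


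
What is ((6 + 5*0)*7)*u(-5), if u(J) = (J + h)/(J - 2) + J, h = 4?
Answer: -204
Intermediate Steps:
u(J) = J + (4 + J)/(-2 + J) (u(J) = (J + 4)/(J - 2) + J = (4 + J)/(-2 + J) + J = J + (4 + J)/(-2 + J))
((6 + 5*0)*7)*u(-5) = ((6 + 5*0)*7)*((4 + (-5)² - 1*(-5))/(-2 - 5)) = ((6 + 0)*7)*((4 + 25 + 5)/(-7)) = (6*7)*(-⅐*34) = 42*(-34/7) = -204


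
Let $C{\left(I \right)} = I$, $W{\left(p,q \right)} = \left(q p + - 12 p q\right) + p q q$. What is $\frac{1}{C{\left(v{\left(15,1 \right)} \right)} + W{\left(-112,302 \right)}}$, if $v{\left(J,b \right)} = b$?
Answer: $- \frac{1}{9842783} \approx -1.016 \cdot 10^{-7}$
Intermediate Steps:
$W{\left(p,q \right)} = p q^{2} - 11 p q$ ($W{\left(p,q \right)} = \left(p q - 12 p q\right) + p q^{2} = - 11 p q + p q^{2} = p q^{2} - 11 p q$)
$\frac{1}{C{\left(v{\left(15,1 \right)} \right)} + W{\left(-112,302 \right)}} = \frac{1}{1 - 33824 \left(-11 + 302\right)} = \frac{1}{1 - 33824 \cdot 291} = \frac{1}{1 - 9842784} = \frac{1}{-9842783} = - \frac{1}{9842783}$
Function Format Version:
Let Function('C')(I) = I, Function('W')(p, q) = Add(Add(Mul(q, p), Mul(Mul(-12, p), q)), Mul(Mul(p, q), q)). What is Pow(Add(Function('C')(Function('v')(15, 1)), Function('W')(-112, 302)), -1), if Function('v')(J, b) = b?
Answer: Rational(-1, 9842783) ≈ -1.0160e-7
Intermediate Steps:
Function('W')(p, q) = Add(Mul(p, Pow(q, 2)), Mul(-11, p, q)) (Function('W')(p, q) = Add(Add(Mul(p, q), Mul(-12, p, q)), Mul(p, Pow(q, 2))) = Add(Mul(-11, p, q), Mul(p, Pow(q, 2))) = Add(Mul(p, Pow(q, 2)), Mul(-11, p, q)))
Pow(Add(Function('C')(Function('v')(15, 1)), Function('W')(-112, 302)), -1) = Pow(Add(1, Mul(-112, 302, Add(-11, 302))), -1) = Pow(Add(1, Mul(-112, 302, 291)), -1) = Pow(Add(1, -9842784), -1) = Pow(-9842783, -1) = Rational(-1, 9842783)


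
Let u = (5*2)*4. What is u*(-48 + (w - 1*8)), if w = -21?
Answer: -3080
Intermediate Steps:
u = 40 (u = 10*4 = 40)
u*(-48 + (w - 1*8)) = 40*(-48 + (-21 - 1*8)) = 40*(-48 + (-21 - 8)) = 40*(-48 - 29) = 40*(-77) = -3080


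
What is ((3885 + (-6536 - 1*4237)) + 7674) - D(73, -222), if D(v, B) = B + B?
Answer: 1230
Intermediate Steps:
D(v, B) = 2*B
((3885 + (-6536 - 1*4237)) + 7674) - D(73, -222) = ((3885 + (-6536 - 1*4237)) + 7674) - 2*(-222) = ((3885 + (-6536 - 4237)) + 7674) - 1*(-444) = ((3885 - 10773) + 7674) + 444 = (-6888 + 7674) + 444 = 786 + 444 = 1230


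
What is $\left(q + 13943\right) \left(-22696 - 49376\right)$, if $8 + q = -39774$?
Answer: $1862268408$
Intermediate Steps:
$q = -39782$ ($q = -8 - 39774 = -39782$)
$\left(q + 13943\right) \left(-22696 - 49376\right) = \left(-39782 + 13943\right) \left(-22696 - 49376\right) = \left(-25839\right) \left(-72072\right) = 1862268408$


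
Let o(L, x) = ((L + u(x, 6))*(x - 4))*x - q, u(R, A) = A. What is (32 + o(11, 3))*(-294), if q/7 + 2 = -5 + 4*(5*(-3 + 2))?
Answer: -49980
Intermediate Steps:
q = -189 (q = -14 + 7*(-5 + 4*(5*(-3 + 2))) = -14 + 7*(-5 + 4*(5*(-1))) = -14 + 7*(-5 + 4*(-5)) = -14 + 7*(-5 - 20) = -14 + 7*(-25) = -14 - 175 = -189)
o(L, x) = 189 + x*(-4 + x)*(6 + L) (o(L, x) = ((L + 6)*(x - 4))*x - 1*(-189) = ((6 + L)*(-4 + x))*x + 189 = ((-4 + x)*(6 + L))*x + 189 = x*(-4 + x)*(6 + L) + 189 = 189 + x*(-4 + x)*(6 + L))
(32 + o(11, 3))*(-294) = (32 + (189 - 24*3 + 6*3² + 11*3² - 4*11*3))*(-294) = (32 + (189 - 72 + 6*9 + 11*9 - 132))*(-294) = (32 + (189 - 72 + 54 + 99 - 132))*(-294) = (32 + 138)*(-294) = 170*(-294) = -49980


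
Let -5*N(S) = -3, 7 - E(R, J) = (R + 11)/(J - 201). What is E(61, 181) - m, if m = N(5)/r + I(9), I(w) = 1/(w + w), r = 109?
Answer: 103387/9810 ≈ 10.539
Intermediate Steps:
E(R, J) = 7 - (11 + R)/(-201 + J) (E(R, J) = 7 - (R + 11)/(J - 201) = 7 - (11 + R)/(-201 + J))
N(S) = ⅗ (N(S) = -⅕*(-3) = ⅗)
I(w) = 1/(2*w)
m = 599/9810 (m = (⅗)/109 + (½)/9 = (⅗)*(1/109) + (½)*(⅑) = 3/545 + 1/18 = 599/9810 ≈ 0.061060)
E(61, 181) - m = (-1418 - 1*61 + 7*181)/(-201 + 181) - 1*599/9810 = (-1418 - 61 + 1267)/(-20) - 599/9810 = -1/20*(-212) - 599/9810 = 53/5 - 599/9810 = 103387/9810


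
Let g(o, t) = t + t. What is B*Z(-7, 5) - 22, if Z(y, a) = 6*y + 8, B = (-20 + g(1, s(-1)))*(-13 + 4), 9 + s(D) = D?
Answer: -12262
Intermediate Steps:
s(D) = -9 + D
g(o, t) = 2*t
B = 360 (B = (-20 + 2*(-9 - 1))*(-13 + 4) = (-20 + 2*(-10))*(-9) = (-20 - 20)*(-9) = -40*(-9) = 360)
Z(y, a) = 8 + 6*y
B*Z(-7, 5) - 22 = 360*(8 + 6*(-7)) - 22 = 360*(8 - 42) - 22 = 360*(-34) - 22 = -12240 - 22 = -12262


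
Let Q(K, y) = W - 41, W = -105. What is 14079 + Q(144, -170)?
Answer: 13933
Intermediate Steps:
Q(K, y) = -146 (Q(K, y) = -105 - 41 = -146)
14079 + Q(144, -170) = 14079 - 146 = 13933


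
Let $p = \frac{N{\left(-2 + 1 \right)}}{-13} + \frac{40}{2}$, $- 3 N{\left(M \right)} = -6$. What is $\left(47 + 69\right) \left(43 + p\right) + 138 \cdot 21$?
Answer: $\frac{132446}{13} \approx 10188.0$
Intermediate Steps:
$N{\left(M \right)} = 2$ ($N{\left(M \right)} = \left(- \frac{1}{3}\right) \left(-6\right) = 2$)
$p = \frac{258}{13}$ ($p = \frac{2}{-13} + \frac{40}{2} = 2 \left(- \frac{1}{13}\right) + 40 \cdot \frac{1}{2} = - \frac{2}{13} + 20 = \frac{258}{13} \approx 19.846$)
$\left(47 + 69\right) \left(43 + p\right) + 138 \cdot 21 = \left(47 + 69\right) \left(43 + \frac{258}{13}\right) + 138 \cdot 21 = 116 \cdot \frac{817}{13} + 2898 = \frac{94772}{13} + 2898 = \frac{132446}{13}$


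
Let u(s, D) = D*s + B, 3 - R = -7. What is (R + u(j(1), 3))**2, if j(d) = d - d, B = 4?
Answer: 196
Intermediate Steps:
R = 10 (R = 3 - 1*(-7) = 3 + 7 = 10)
j(d) = 0
u(s, D) = 4 + D*s (u(s, D) = D*s + 4 = 4 + D*s)
(R + u(j(1), 3))**2 = (10 + (4 + 3*0))**2 = (10 + (4 + 0))**2 = (10 + 4)**2 = 14**2 = 196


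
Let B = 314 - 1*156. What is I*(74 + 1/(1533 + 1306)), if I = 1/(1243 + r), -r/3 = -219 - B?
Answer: 210087/6739786 ≈ 0.031171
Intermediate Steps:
B = 158 (B = 314 - 156 = 158)
r = 1131 (r = -3*(-219 - 1*158) = -3*(-219 - 158) = -3*(-377) = 1131)
I = 1/2374 (I = 1/(1243 + 1131) = 1/2374 ≈ 0.00042123)
I*(74 + 1/(1533 + 1306)) = (74 + 1/(1533 + 1306))/2374 = (74 + 1/2839)/2374 = (1/2374)*(210087/2839) = 210087/6739786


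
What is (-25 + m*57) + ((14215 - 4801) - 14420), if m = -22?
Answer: -6285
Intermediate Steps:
(-25 + m*57) + ((14215 - 4801) - 14420) = (-25 - 22*57) + ((14215 - 4801) - 14420) = (-25 - 1254) + (9414 - 14420) = -1279 - 5006 = -6285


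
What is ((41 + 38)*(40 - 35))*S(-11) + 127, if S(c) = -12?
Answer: -4613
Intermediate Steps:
((41 + 38)*(40 - 35))*S(-11) + 127 = ((41 + 38)*(40 - 35))*(-12) + 127 = (79*5)*(-12) + 127 = 395*(-12) + 127 = -4740 + 127 = -4613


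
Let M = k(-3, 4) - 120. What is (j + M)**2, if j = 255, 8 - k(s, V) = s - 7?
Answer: 23409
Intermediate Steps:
k(s, V) = 15 - s (k(s, V) = 8 - (s - 7) = 8 - (-7 + s) = 8 + (7 - s) = 15 - s)
M = -102 (M = (15 - 1*(-3)) - 120 = (15 + 3) - 120 = 18 - 120 = -102)
(j + M)**2 = (255 - 102)**2 = 153**2 = 23409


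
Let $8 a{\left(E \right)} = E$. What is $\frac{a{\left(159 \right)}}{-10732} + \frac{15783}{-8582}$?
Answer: $- \frac{678214893}{368408096} \approx -1.8409$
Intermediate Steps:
$a{\left(E \right)} = \frac{E}{8}$
$\frac{a{\left(159 \right)}}{-10732} + \frac{15783}{-8582} = \frac{\frac{1}{8} \cdot 159}{-10732} + \frac{15783}{-8582} = \frac{159}{8} \left(- \frac{1}{10732}\right) + 15783 \left(- \frac{1}{8582}\right) = - \frac{159}{85856} - \frac{15783}{8582} = - \frac{678214893}{368408096}$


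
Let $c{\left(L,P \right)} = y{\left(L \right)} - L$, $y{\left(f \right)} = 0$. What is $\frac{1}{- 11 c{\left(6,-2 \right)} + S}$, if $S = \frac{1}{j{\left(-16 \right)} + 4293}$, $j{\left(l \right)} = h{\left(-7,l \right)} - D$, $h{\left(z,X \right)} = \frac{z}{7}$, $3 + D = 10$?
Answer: $\frac{4285}{282811} \approx 0.015151$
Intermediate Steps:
$D = 7$ ($D = -3 + 10 = 7$)
$h{\left(z,X \right)} = \frac{z}{7}$ ($h{\left(z,X \right)} = z \frac{1}{7} = \frac{z}{7}$)
$j{\left(l \right)} = -8$ ($j{\left(l \right)} = \frac{1}{7} \left(-7\right) - 7 = -1 - 7 = -8$)
$c{\left(L,P \right)} = - L$ ($c{\left(L,P \right)} = 0 - L = - L$)
$S = \frac{1}{4285}$ ($S = \frac{1}{-8 + 4293} = \frac{1}{4285} \approx 0.00023337$)
$\frac{1}{- 11 c{\left(6,-2 \right)} + S} = \frac{1}{- 11 \left(\left(-1\right) 6\right) + \frac{1}{4285}} = \frac{1}{\left(-11\right) \left(-6\right) + \frac{1}{4285}} = \frac{1}{66 + \frac{1}{4285}} = \frac{1}{\frac{282811}{4285}} = \frac{4285}{282811}$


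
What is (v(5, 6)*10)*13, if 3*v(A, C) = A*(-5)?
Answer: -3250/3 ≈ -1083.3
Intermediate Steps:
v(A, C) = -5*A/3 (v(A, C) = (A*(-5))/3 = (-5*A)/3 = -5*A/3)
(v(5, 6)*10)*13 = (-5/3*5*10)*13 = -25/3*10*13 = -250/3*13 = -3250/3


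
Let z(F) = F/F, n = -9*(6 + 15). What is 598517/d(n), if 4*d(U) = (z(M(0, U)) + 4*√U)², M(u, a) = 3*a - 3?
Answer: 2394068/(1 + 12*I*√21)² ≈ -790.9 - 28.774*I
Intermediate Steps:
M(u, a) = -3 + 3*a
n = -189 (n = -9*21 = -189)
z(F) = 1
d(U) = (1 + 4*√U)²/4
598517/d(n) = 598517/(((1 + 4*√(-189))²/4)) = 598517/(((1 + 4*(3*I*√21))²/4)) = 598517/(((1 + 12*I*√21)²/4)) = 598517*(4/(1 + 12*I*√21)²) = 2394068/(1 + 12*I*√21)²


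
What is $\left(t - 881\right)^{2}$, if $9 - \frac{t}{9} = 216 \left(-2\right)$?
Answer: $9535744$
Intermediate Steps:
$t = 3969$ ($t = 81 - 9 \cdot 216 \left(-2\right) = 81 - -3888 = 81 + 3888 = 3969$)
$\left(t - 881\right)^{2} = \left(3969 - 881\right)^{2} = 3088^{2} = 9535744$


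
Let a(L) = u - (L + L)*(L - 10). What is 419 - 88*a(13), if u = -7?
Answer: 7899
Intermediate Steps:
a(L) = -7 - 2*L*(-10 + L) (a(L) = -7 - (L + L)*(L - 10) = -7 - 2*L*(-10 + L))
419 - 88*a(13) = 419 - 88*(-7 - 2*13² + 20*13) = 419 - 88*(-7 - 2*169 + 260) = 419 - 88*(-7 - 338 + 260) = 419 - 88*(-85) = 419 + 7480 = 7899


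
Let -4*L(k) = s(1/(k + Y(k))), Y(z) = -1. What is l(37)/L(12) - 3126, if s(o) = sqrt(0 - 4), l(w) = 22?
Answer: -3126 + 44*I ≈ -3126.0 + 44.0*I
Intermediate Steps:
s(o) = 2*I (s(o) = sqrt(-4) = 2*I)
L(k) = -I/2
l(37)/L(12) - 3126 = 22/((-I/2)) - 3126 = 22*(2*I) - 3126 = 44*I - 3126 = -3126 + 44*I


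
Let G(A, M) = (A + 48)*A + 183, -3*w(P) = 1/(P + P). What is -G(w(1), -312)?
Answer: -6301/36 ≈ -175.03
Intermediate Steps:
w(P) = -1/(6*P) (w(P) = -1/(3*(P + P)) = -1/(2*P)/3 = -1/(6*P))
G(A, M) = 183 + A*(48 + A) (G(A, M) = (48 + A)*A + 183 = A*(48 + A) + 183 = 183 + A*(48 + A))
-G(w(1), -312) = -(183 + (-1/6/1)**2 + 48*(-1/6/1)) = -(183 + (-1/6*1)**2 + 48*(-1/6*1)) = -(183 + (-1/6)**2 + 48*(-1/6)) = -(183 + 1/36 - 8) = -1*6301/36 = -6301/36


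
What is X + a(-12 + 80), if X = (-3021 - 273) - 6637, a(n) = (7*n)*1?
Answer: -9455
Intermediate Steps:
a(n) = 7*n
X = -9931 (X = -3294 - 6637 = -9931)
X + a(-12 + 80) = -9931 + 7*(-12 + 80) = -9931 + 7*68 = -9931 + 476 = -9455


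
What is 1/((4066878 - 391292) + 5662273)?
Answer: 1/9337859 ≈ 1.0709e-7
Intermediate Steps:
1/((4066878 - 391292) + 5662273) = 1/(3675586 + 5662273) = 1/9337859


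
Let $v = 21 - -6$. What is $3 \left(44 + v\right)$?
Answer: $213$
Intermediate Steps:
$v = 27$ ($v = 21 + 6 = 27$)
$3 \left(44 + v\right) = 3 \left(44 + 27\right) = 3 \cdot 71 = 213$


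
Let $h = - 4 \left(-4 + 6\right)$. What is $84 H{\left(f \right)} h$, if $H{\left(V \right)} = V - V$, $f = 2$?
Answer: $0$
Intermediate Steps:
$H{\left(V \right)} = 0$
$h = -8$ ($h = \left(-4\right) 2 = -8$)
$84 H{\left(f \right)} h = 84 \cdot 0 \left(-8\right) = 0 \left(-8\right) = 0$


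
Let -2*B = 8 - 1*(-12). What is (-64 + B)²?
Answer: 5476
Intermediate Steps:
B = -10 (B = -(8 - 1*(-12))/2 = -(8 + 12)/2 = -½*20 = -10)
(-64 + B)² = (-64 - 10)² = (-74)² = 5476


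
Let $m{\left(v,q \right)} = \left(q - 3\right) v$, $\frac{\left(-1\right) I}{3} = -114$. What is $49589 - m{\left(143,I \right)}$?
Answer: $1112$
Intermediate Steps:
$I = 342$ ($I = \left(-3\right) \left(-114\right) = 342$)
$m{\left(v,q \right)} = v \left(-3 + q\right)$ ($m{\left(v,q \right)} = \left(-3 + q\right) v = v \left(-3 + q\right)$)
$49589 - m{\left(143,I \right)} = 49589 - 143 \left(-3 + 342\right) = 49589 - 143 \cdot 339 = 49589 - 48477 = 1112$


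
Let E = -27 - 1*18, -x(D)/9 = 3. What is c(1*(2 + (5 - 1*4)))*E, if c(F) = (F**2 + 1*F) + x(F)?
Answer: 675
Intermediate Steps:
x(D) = -27 (x(D) = -9*3 = -27)
c(F) = -27 + F + F**2 (c(F) = (F**2 + 1*F) - 27 = (F**2 + F) - 27 = (F + F**2) - 27 = -27 + F + F**2)
E = -45 (E = -27 - 18 = -45)
c(1*(2 + (5 - 1*4)))*E = (-27 + 1*(2 + (5 - 1*4)) + (1*(2 + (5 - 1*4)))**2)*(-45) = (-27 + 1*(2 + (5 - 4)) + (1*(2 + (5 - 4)))**2)*(-45) = (-27 + 1*(2 + 1) + (1*(2 + 1))**2)*(-45) = (-27 + 1*3 + (1*3)**2)*(-45) = (-27 + 3 + 3**2)*(-45) = (-27 + 3 + 9)*(-45) = -15*(-45) = 675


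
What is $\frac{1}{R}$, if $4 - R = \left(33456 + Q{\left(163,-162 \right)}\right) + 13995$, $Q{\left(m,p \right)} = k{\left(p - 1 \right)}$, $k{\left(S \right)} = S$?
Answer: $- \frac{1}{47284} \approx -2.1149 \cdot 10^{-5}$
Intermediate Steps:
$Q{\left(m,p \right)} = -1 + p$ ($Q{\left(m,p \right)} = p - 1 = -1 + p$)
$R = -47284$ ($R = 4 - \left(\left(33456 - 163\right) + 13995\right) = 4 - \left(33293 + 13995\right) = 4 - 47288 = -47284$)
$\frac{1}{R} = \frac{1}{-47284} = - \frac{1}{47284}$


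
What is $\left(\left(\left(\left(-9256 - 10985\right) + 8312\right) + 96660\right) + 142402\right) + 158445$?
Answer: $385578$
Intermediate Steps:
$\left(\left(\left(\left(-9256 - 10985\right) + 8312\right) + 96660\right) + 142402\right) + 158445 = \left(\left(\left(-20241 + 8312\right) + 96660\right) + 142402\right) + 158445 = \left(\left(-11929 + 96660\right) + 142402\right) + 158445 = \left(84731 + 142402\right) + 158445 = 227133 + 158445 = 385578$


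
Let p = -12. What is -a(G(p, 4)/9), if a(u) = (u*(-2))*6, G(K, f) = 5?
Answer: 20/3 ≈ 6.6667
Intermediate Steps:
a(u) = -12*u (a(u) = -2*u*6 = -12*u)
-a(G(p, 4)/9) = -(-12)*5/9 = -1*(-20/3) = 20/3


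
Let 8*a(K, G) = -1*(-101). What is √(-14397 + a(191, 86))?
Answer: 5*I*√9206/4 ≈ 119.93*I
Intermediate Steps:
a(K, G) = 101/8 (a(K, G) = (-1*(-101))/8 = (⅛)*101 = 101/8)
√(-14397 + a(191, 86)) = √(-14397 + 101/8) = √(-115075/8) = 5*I*√9206/4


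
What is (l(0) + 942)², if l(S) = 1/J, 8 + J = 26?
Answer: 287539849/324 ≈ 8.8747e+5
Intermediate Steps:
J = 18 (J = -8 + 26 = 18)
l(S) = 1/18
(l(0) + 942)² = (1/18 + 942)² = (16957/18)² = 287539849/324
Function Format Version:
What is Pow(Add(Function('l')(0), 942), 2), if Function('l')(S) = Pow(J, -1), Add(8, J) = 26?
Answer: Rational(287539849, 324) ≈ 8.8747e+5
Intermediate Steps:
J = 18 (J = Add(-8, 26) = 18)
Function('l')(S) = Rational(1, 18) (Function('l')(S) = Pow(18, -1) = Rational(1, 18))
Pow(Add(Function('l')(0), 942), 2) = Pow(Add(Rational(1, 18), 942), 2) = Pow(Rational(16957, 18), 2) = Rational(287539849, 324)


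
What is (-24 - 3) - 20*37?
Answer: -767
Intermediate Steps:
(-24 - 3) - 20*37 = -27 - 740 = -767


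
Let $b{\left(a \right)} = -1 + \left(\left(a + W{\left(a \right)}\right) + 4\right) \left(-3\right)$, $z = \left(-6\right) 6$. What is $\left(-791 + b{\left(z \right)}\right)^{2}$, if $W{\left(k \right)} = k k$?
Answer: $21013056$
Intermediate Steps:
$z = -36$
$W{\left(k \right)} = k^{2}$
$b{\left(a \right)} = -13 - 3 a - 3 a^{2}$ ($b{\left(a \right)} = -1 + \left(\left(a + a^{2}\right) + 4\right) \left(-3\right) = -1 + \left(4 + a + a^{2}\right) \left(-3\right) = -1 - \left(12 + 3 a + 3 a^{2}\right) = -13 - 3 a - 3 a^{2}$)
$\left(-791 + b{\left(z \right)}\right)^{2} = \left(-791 - \left(-95 + 3888\right)\right)^{2} = \left(-791 - 3793\right)^{2} = \left(-4584\right)^{2} = 21013056$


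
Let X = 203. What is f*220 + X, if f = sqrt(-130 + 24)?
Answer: 203 + 220*I*sqrt(106) ≈ 203.0 + 2265.0*I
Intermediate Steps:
f = I*sqrt(106) (f = sqrt(-106) = I*sqrt(106) ≈ 10.296*I)
f*220 + X = (I*sqrt(106))*220 + 203 = 220*I*sqrt(106) + 203 = 203 + 220*I*sqrt(106)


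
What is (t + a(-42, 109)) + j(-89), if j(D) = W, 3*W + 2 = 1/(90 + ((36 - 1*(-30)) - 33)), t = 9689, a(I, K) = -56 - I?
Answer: 3569830/369 ≈ 9674.3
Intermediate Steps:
W = -245/369 (W = -⅔ + 1/(3*(90 + ((36 - 1*(-30)) - 33))) = -⅔ + 1/(3*(90 + ((36 + 30) - 33))) = -⅔ + 1/(3*(90 + (66 - 33))) = -⅔ + 1/(3*(90 + 33)) = -⅔ + (⅓)/123 = -⅔ + (⅓)*(1/123) = -⅔ + 1/369 = -245/369 ≈ -0.66396)
j(D) = -245/369
(t + a(-42, 109)) + j(-89) = (9689 + (-56 - 1*(-42))) - 245/369 = (9689 + (-56 + 42)) - 245/369 = (9689 - 14) - 245/369 = 9675 - 245/369 = 3569830/369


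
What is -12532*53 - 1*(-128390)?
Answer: -535806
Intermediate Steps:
-12532*53 - 1*(-128390) = -664196 + 128390 = -535806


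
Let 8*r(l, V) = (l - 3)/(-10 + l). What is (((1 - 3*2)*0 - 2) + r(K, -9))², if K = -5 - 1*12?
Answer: 10609/2916 ≈ 3.6382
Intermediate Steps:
K = -17 (K = -5 - 12 = -17)
r(l, V) = (-3 + l)/(8*(-10 + l)) (r(l, V) = ((l - 3)/(-10 + l))/8 = ((-3 + l)/(-10 + l))/8 = (-3 + l)/(8*(-10 + l)))
(((1 - 3*2)*0 - 2) + r(K, -9))² = (((1 - 3*2)*0 - 2) + (-3 - 17)/(8*(-10 - 17)))² = (((1 - 6)*0 - 2) + (⅛)*(-20)/(-27))² = ((-5*0 - 2) + (⅛)*(-1/27)*(-20))² = ((0 - 2) + 5/54)² = (-2 + 5/54)² = (-103/54)² = 10609/2916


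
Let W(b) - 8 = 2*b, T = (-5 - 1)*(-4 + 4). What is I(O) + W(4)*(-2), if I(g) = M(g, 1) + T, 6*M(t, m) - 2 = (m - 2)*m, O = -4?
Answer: -191/6 ≈ -31.833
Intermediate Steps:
M(t, m) = ⅓ + m*(-2 + m)/6 (M(t, m) = ⅓ + ((m - 2)*m)/6 = ⅓ + ((-2 + m)*m)/6 = ⅓ + (m*(-2 + m))/6 = ⅓ + m*(-2 + m)/6)
T = 0 (T = -6*0 = 0)
W(b) = 8 + 2*b
I(g) = ⅙ (I(g) = (⅓ - ⅓*1 + (⅙)*1²) + 0 = (⅓ - ⅓ + (⅙)*1) + 0 = (⅓ - ⅓ + ⅙) + 0 = ⅙ + 0 = ⅙)
I(O) + W(4)*(-2) = ⅙ + (8 + 2*4)*(-2) = ⅙ + (8 + 8)*(-2) = ⅙ + 16*(-2) = ⅙ - 32 = -191/6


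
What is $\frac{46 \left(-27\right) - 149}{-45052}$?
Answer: $\frac{1391}{45052} \approx 0.030875$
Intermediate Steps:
$\frac{46 \left(-27\right) - 149}{-45052} = \left(-1242 - 149\right) \left(- \frac{1}{45052}\right) = \left(-1391\right) \left(- \frac{1}{45052}\right) = \frac{1391}{45052}$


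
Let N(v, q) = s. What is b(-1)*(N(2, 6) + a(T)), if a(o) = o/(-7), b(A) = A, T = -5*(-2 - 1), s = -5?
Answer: 50/7 ≈ 7.1429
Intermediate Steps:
N(v, q) = -5
T = 15 (T = -5*(-3) = 15)
a(o) = -o/7 (a(o) = o*(-⅐) = -o/7)
b(-1)*(N(2, 6) + a(T)) = -(-5 - ⅐*15) = -(-5 - 15/7) = -1*(-50/7) = 50/7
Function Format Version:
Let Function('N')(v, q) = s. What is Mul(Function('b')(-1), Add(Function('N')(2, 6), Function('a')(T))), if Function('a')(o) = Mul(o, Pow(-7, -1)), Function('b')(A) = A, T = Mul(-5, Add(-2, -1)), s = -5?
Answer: Rational(50, 7) ≈ 7.1429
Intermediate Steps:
Function('N')(v, q) = -5
T = 15 (T = Mul(-5, -3) = 15)
Function('a')(o) = Mul(Rational(-1, 7), o) (Function('a')(o) = Mul(o, Rational(-1, 7)) = Mul(Rational(-1, 7), o))
Mul(Function('b')(-1), Add(Function('N')(2, 6), Function('a')(T))) = Mul(-1, Add(-5, Mul(Rational(-1, 7), 15))) = Mul(-1, Add(-5, Rational(-15, 7))) = Mul(-1, Rational(-50, 7)) = Rational(50, 7)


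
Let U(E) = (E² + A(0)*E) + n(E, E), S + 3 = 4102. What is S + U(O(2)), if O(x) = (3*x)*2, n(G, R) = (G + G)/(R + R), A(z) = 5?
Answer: 4304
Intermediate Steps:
S = 4099 (S = -3 + 4102 = 4099)
n(G, R) = G/R (n(G, R) = (2*G)/((2*R)) = (2*G)*(1/(2*R)) = G/R)
O(x) = 6*x
U(E) = 1 + E² + 5*E (U(E) = (E² + 5*E) + E/E = (E² + 5*E) + 1 = 1 + E² + 5*E)
S + U(O(2)) = 4099 + (1 + (6*2)² + 5*(6*2)) = 4099 + (1 + 12² + 5*12) = 4099 + (1 + 144 + 60) = 4099 + 205 = 4304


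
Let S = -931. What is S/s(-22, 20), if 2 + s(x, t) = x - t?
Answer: 931/44 ≈ 21.159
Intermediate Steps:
s(x, t) = -2 + x - t (s(x, t) = -2 + (x - t) = -2 + x - t)
S/s(-22, 20) = -931/(-2 - 22 - 1*20) = -931/(-2 - 22 - 20) = -931/(-44) = -931*(-1/44) = 931/44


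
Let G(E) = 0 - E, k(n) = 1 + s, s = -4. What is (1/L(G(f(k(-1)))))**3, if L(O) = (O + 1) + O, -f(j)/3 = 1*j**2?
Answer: 1/166375 ≈ 6.0105e-6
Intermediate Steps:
k(n) = -3 (k(n) = 1 - 4 = -3)
f(j) = -3*j**2
G(E) = -E
L(O) = 1 + 2*O (L(O) = (1 + O) + O = 1 + 2*O)
(1/L(G(f(k(-1)))))**3 = (1/(1 + 2*(-(-3)*(-3)**2)))**3 = (1/(1 + 2*(-(-3)*9)))**3 = (1/(1 + 2*(-1*(-27))))**3 = (1/(1 + 2*27))**3 = (1/(1 + 54))**3 = (1/55)**3 = 1/166375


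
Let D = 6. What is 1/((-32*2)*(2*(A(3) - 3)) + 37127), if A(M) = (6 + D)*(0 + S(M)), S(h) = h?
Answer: 1/32903 ≈ 3.0392e-5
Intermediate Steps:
A(M) = 12*M (A(M) = (6 + 6)*(0 + M) = 12*M)
1/((-32*2)*(2*(A(3) - 3)) + 37127) = 1/((-32*2)*(2*(12*3 - 3)) + 37127) = 1/(-128*(36 - 3) + 37127) = 1/(-128*33 + 37127) = 1/(-64*66 + 37127) = 1/(-4224 + 37127) = 1/32903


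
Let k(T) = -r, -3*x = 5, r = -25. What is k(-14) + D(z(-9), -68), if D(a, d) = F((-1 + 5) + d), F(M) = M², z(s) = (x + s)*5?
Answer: 4121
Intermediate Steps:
x = -5/3 (x = -⅓*5 = -5/3 ≈ -1.6667)
z(s) = -25/3 + 5*s (z(s) = (-5/3 + s)*5 = -25/3 + 5*s)
D(a, d) = (4 + d)² (D(a, d) = ((-1 + 5) + d)² = (4 + d)²)
k(T) = 25 (k(T) = -1*(-25) = 25)
k(-14) + D(z(-9), -68) = 25 + (4 - 68)² = 25 + (-64)² = 25 + 4096 = 4121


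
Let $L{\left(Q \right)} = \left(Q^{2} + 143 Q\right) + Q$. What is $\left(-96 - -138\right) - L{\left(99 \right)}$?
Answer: $-24015$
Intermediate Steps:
$L{\left(Q \right)} = Q^{2} + 144 Q$
$\left(-96 - -138\right) - L{\left(99 \right)} = \left(-96 - -138\right) - 99 \left(144 + 99\right) = \left(-96 + 138\right) - 99 \cdot 243 = 42 - 24057 = -24015$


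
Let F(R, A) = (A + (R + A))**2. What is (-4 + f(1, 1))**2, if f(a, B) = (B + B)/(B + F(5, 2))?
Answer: 26569/1681 ≈ 15.805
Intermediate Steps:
F(R, A) = (R + 2*A)**2 (F(R, A) = (A + (A + R))**2 = (R + 2*A)**2)
f(a, B) = 2*B/(81 + B) (f(a, B) = (B + B)/(B + (5 + 2*2)**2) = (2*B)/(B + (5 + 4)**2) = (2*B)/(B + 9**2) = (2*B)/(B + 81) = (2*B)/(81 + B) = 2*B/(81 + B))
(-4 + f(1, 1))**2 = (-4 + 2*1/(81 + 1))**2 = (-4 + 2*1/82)**2 = (-4 + 2*1*(1/82))**2 = (-4 + 1/41)**2 = (-163/41)**2 = 26569/1681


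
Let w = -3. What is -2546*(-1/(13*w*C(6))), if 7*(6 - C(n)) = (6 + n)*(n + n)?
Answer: 8911/1989 ≈ 4.4801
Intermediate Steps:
C(n) = 6 - 2*n*(6 + n)/7 (C(n) = 6 - (6 + n)*(n + n)/7 = 6 - (6 + n)*2*n/7 = 6 - 2*n*(6 + n)/7)
-2546*(-1/(13*w*C(6))) = -2546*1/(39*(6 - 12/7*6 - 2/7*6**2)) = -2546*1/(39*(6 - 72/7 - 2/7*36)) = -2546*1/(39*(6 - 72/7 - 72/7)) = -2546/(-102/7*(-13)*(-3)) = -2546/((1326/7)*(-3)) = -2546/(-3978/7) = -2546*(-7/3978) = 8911/1989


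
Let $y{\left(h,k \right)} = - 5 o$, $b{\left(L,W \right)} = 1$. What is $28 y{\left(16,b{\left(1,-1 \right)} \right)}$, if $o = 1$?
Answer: $-140$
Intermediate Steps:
$y{\left(h,k \right)} = -5$ ($y{\left(h,k \right)} = \left(-5\right) 1 = -5$)
$28 y{\left(16,b{\left(1,-1 \right)} \right)} = 28 \left(-5\right) = -140$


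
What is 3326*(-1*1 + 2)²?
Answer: 3326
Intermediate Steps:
3326*(-1*1 + 2)² = 3326*(-1 + 2)² = 3326*1² = 3326*1 = 3326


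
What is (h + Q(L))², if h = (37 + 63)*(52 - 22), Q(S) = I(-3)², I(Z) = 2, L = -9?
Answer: 9024016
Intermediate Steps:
Q(S) = 4 (Q(S) = 2² = 4)
h = 3000 (h = 100*30 = 3000)
(h + Q(L))² = (3000 + 4)² = 3004² = 9024016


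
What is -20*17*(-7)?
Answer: 2380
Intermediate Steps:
-20*17*(-7) = -340*(-7) = 2380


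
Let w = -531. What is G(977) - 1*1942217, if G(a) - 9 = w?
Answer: -1942739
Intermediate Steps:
G(a) = -522 (G(a) = 9 - 531 = -522)
G(977) - 1*1942217 = -522 - 1*1942217 = -522 - 1942217 = -1942739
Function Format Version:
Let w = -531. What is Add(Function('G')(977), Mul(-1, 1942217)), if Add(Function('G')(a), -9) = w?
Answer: -1942739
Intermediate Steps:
Function('G')(a) = -522 (Function('G')(a) = Add(9, -531) = -522)
Add(Function('G')(977), Mul(-1, 1942217)) = Add(-522, Mul(-1, 1942217)) = Add(-522, -1942217) = -1942739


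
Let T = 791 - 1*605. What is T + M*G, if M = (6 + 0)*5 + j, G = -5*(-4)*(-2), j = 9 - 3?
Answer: -1254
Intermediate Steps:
T = 186 (T = 791 - 605 = 186)
j = 6
G = -40 (G = 20*(-2) = -40)
M = 36 (M = (6 + 0)*5 + 6 = 6*5 + 6 = 30 + 6 = 36)
T + M*G = 186 + 36*(-40) = 186 - 1440 = -1254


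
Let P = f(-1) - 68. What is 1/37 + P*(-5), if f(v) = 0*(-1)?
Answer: 12581/37 ≈ 340.03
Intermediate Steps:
f(v) = 0
P = -68 (P = 0 - 68 = -68)
1/37 + P*(-5) = 1/37 - 68*(-5) = 1/37 + 340 = 12581/37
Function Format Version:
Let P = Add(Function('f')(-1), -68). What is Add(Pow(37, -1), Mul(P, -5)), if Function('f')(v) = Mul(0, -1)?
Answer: Rational(12581, 37) ≈ 340.03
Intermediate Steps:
Function('f')(v) = 0
P = -68 (P = Add(0, -68) = -68)
Add(Pow(37, -1), Mul(P, -5)) = Add(Pow(37, -1), Mul(-68, -5)) = Add(Rational(1, 37), 340) = Rational(12581, 37)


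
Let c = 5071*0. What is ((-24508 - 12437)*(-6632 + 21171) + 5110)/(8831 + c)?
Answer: -537138245/8831 ≈ -60824.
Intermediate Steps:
c = 0
((-24508 - 12437)*(-6632 + 21171) + 5110)/(8831 + c) = ((-24508 - 12437)*(-6632 + 21171) + 5110)/(8831 + 0) = (-36945*14539 + 5110)/8831 = (-537143355 + 5110)*(1/8831) = -537138245*1/8831 = -537138245/8831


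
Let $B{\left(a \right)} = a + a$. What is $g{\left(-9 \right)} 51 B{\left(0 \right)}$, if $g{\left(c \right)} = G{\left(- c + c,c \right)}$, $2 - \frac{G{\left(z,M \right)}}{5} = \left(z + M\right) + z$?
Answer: $0$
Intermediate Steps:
$G{\left(z,M \right)} = 10 - 10 z - 5 M$ ($G{\left(z,M \right)} = 10 - 5 \left(\left(z + M\right) + z\right) = 10 - 5 \left(\left(M + z\right) + z\right) = 10 - 5 \left(M + 2 z\right) = 10 - \left(5 M + 10 z\right) = 10 - 10 z - 5 M$)
$g{\left(c \right)} = 10 - 5 c$ ($g{\left(c \right)} = 10 - 10 \left(- c + c\right) - 5 c = 10 - 0 - 5 c = 10 + 0 - 5 c = 10 - 5 c$)
$B{\left(a \right)} = 2 a$
$g{\left(-9 \right)} 51 B{\left(0 \right)} = \left(10 - -45\right) 51 \cdot 2 \cdot 0 = \left(10 + 45\right) 51 \cdot 0 = 55 \cdot 51 \cdot 0 = 2805 \cdot 0 = 0$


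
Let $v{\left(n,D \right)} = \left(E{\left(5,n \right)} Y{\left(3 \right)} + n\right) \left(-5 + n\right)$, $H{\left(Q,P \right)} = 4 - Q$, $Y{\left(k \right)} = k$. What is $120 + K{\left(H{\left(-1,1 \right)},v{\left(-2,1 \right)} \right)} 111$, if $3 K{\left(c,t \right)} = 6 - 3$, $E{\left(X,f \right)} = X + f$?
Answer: $231$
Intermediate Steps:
$v{\left(n,D \right)} = \left(-5 + n\right) \left(15 + 4 n\right)$ ($v{\left(n,D \right)} = \left(\left(5 + n\right) 3 + n\right) \left(-5 + n\right) = \left(\left(15 + 3 n\right) + n\right) \left(-5 + n\right) = \left(15 + 4 n\right) \left(-5 + n\right) = \left(-5 + n\right) \left(15 + 4 n\right)$)
$K{\left(c,t \right)} = 1$ ($K{\left(c,t \right)} = \frac{6 - 3}{3} = \frac{1}{3} \cdot 3 = 1$)
$120 + K{\left(H{\left(-1,1 \right)},v{\left(-2,1 \right)} \right)} 111 = 120 + 1 \cdot 111 = 120 + 111 = 231$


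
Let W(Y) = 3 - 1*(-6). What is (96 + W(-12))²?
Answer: 11025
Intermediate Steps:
W(Y) = 9 (W(Y) = 3 + 6 = 9)
(96 + W(-12))² = (96 + 9)² = 105² = 11025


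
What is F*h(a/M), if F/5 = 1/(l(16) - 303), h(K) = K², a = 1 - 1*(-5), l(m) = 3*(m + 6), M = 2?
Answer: -15/79 ≈ -0.18987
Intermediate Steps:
l(m) = 18 + 3*m (l(m) = 3*(6 + m) = 18 + 3*m)
a = 6 (a = 1 + 5 = 6)
F = -5/237 (F = 5/((18 + 3*16) - 303) = 5/((18 + 48) - 303) = 5/(66 - 303) = 5/(-237) = 5*(-1/237) = -5/237 ≈ -0.021097)
F*h(a/M) = -5*(6/2)²/237 = -5*(6*(½))²/237 = -5/237*3² = -5/237*9 = -15/79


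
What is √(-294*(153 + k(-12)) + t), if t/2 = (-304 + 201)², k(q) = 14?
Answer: 2*I*√6970 ≈ 166.97*I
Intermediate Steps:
t = 21218 (t = 2*(-304 + 201)² = 2*(-103)² = 2*10609 = 21218)
√(-294*(153 + k(-12)) + t) = √(-294*(153 + 14) + 21218) = √(-294*167 + 21218) = √(-49098 + 21218) = √(-27880) = 2*I*√6970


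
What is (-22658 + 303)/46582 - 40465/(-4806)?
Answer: 444375625/55968273 ≈ 7.9398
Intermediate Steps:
(-22658 + 303)/46582 - 40465/(-4806) = -22355*1/46582 - 40465*(-1/4806) = -22355/46582 + 40465/4806 = 444375625/55968273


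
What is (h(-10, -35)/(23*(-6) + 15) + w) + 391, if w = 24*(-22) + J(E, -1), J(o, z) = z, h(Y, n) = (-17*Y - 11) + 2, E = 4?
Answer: -17135/123 ≈ -139.31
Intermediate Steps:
h(Y, n) = -9 - 17*Y (h(Y, n) = (-11 - 17*Y) + 2 = -9 - 17*Y)
w = -529 (w = 24*(-22) - 1 = -528 - 1 = -529)
(h(-10, -35)/(23*(-6) + 15) + w) + 391 = ((-9 - 17*(-10))/(23*(-6) + 15) - 529) + 391 = ((-9 + 170)/(-138 + 15) - 529) + 391 = (161/(-123) - 529) + 391 = (161*(-1/123) - 529) + 391 = (-161/123 - 529) + 391 = -65228/123 + 391 = -17135/123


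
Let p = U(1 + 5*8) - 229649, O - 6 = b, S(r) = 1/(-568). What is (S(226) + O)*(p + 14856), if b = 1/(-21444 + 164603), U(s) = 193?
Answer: -13083713512825/10164289 ≈ -1.2872e+6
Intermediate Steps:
S(r) = -1/568
b = 1/143159 ≈ 6.9852e-6
O = 858955/143159 (O = 6 + 1/143159 = 858955/143159 ≈ 6.0000)
p = -229456 (p = 193 - 229649 = -229456)
(S(226) + O)*(p + 14856) = (-1/568 + 858955/143159)*(-229456 + 14856) = (487743281/81314312)*(-214600) = -13083713512825/10164289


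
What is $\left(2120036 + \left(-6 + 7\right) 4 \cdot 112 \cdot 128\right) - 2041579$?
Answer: $135801$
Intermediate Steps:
$\left(2120036 + \left(-6 + 7\right) 4 \cdot 112 \cdot 128\right) - 2041579 = \left(2120036 + 1 \cdot 4 \cdot 112 \cdot 128\right) - 2041579 = \left(2120036 + 4 \cdot 112 \cdot 128\right) - 2041579 = \left(2120036 + 448 \cdot 128\right) - 2041579 = \left(2120036 + 57344\right) - 2041579 = 2177380 - 2041579 = 135801$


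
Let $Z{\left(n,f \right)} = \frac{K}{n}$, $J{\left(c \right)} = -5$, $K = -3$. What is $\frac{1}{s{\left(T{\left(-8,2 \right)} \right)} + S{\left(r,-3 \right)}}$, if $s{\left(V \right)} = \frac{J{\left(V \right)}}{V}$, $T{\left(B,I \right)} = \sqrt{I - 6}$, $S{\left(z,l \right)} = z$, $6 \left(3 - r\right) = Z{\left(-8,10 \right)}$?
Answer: $\frac{752}{3809} - \frac{640 i}{3809} \approx 0.19743 - 0.16802 i$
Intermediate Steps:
$Z{\left(n,f \right)} = - \frac{3}{n}$
$r = \frac{47}{16}$ ($r = 3 - \frac{\left(-3\right) \frac{1}{-8}}{6} = 3 - \frac{\left(-3\right) \left(- \frac{1}{8}\right)}{6} = 3 - \frac{1}{16} = \frac{47}{16} \approx 2.9375$)
$T{\left(B,I \right)} = \sqrt{-6 + I}$
$s{\left(V \right)} = - \frac{5}{V}$
$\frac{1}{s{\left(T{\left(-8,2 \right)} \right)} + S{\left(r,-3 \right)}} = \frac{1}{- \frac{5}{\sqrt{-6 + 2}} + \frac{47}{16}} = \frac{1}{- \frac{5}{\sqrt{-4}} + \frac{47}{16}} = \frac{1}{- \frac{5}{2 i} + \frac{47}{16}} = \frac{1}{- 5 \left(- \frac{i}{2}\right) + \frac{47}{16}} = \frac{1}{\frac{5 i}{2} + \frac{47}{16}} = \frac{1}{\frac{47}{16} + \frac{5 i}{2}} = \frac{256 \left(\frac{47}{16} - \frac{5 i}{2}\right)}{3809}$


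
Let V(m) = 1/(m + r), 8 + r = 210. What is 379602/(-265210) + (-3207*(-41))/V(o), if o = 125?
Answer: 5701517408844/132605 ≈ 4.2996e+7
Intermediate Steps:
r = 202 (r = -8 + 210 = 202)
V(m) = 1/(202 + m) (V(m) = 1/(m + 202) = 1/(202 + m))
379602/(-265210) + (-3207*(-41))/V(o) = 379602/(-265210) + (-3207*(-41))/(1/(202 + 125)) = 379602*(-1/265210) + 131487/(1/327) = -189801/132605 + 131487/(1/327) = -189801/132605 + 131487*327 = -189801/132605 + 42996249 = 5701517408844/132605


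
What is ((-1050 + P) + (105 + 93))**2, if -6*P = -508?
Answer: 5299204/9 ≈ 5.8880e+5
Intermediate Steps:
P = 254/3 (P = -1/6*(-508) = 254/3 ≈ 84.667)
((-1050 + P) + (105 + 93))**2 = ((-1050 + 254/3) + (105 + 93))**2 = (-2896/3 + 198)**2 = (-2302/3)**2 = 5299204/9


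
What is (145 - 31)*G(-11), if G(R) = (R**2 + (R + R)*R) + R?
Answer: 40128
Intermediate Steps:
G(R) = R + 3*R**2 (G(R) = (R**2 + (2*R)*R) + R = (R**2 + 2*R**2) + R = 3*R**2 + R = R + 3*R**2)
(145 - 31)*G(-11) = (145 - 31)*(-11*(1 + 3*(-11))) = 114*(-11*(1 - 33)) = 114*(-11*(-32)) = 114*352 = 40128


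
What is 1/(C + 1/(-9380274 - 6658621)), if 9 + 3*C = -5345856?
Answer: -16038895/28580589139726 ≈ -5.6118e-7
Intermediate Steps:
C = -1781955 (C = -3 + (1/3)*(-5345856) = -3 - 1781952 = -1781955)
1/(C + 1/(-9380274 - 6658621)) = 1/(-1781955 + 1/(-9380274 - 6658621)) = 1/(-1781955 + 1/(-16038895)) = 1/(-1781955 - 1/16038895) = 1/(-28580589139726/16038895) = -16038895/28580589139726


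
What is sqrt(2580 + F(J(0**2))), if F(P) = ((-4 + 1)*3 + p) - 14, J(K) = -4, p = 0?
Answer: sqrt(2557) ≈ 50.567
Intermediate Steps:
F(P) = -23 (F(P) = ((-4 + 1)*3 + 0) - 14 = (-3*3 + 0) - 14 = (-9 + 0) - 14 = -9 - 14 = -23)
sqrt(2580 + F(J(0**2))) = sqrt(2580 - 23) = sqrt(2557)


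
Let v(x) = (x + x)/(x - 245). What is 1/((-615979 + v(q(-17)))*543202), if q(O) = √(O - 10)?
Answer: -18495385427/6188574908134181066108 + 735*I*√3/6188574908134181066108 ≈ -2.9886e-12 + 2.0571e-19*I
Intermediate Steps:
q(O) = √(-10 + O)
v(x) = 2*x/(-245 + x) (v(x) = (2*x)/(-245 + x) = 2*x/(-245 + x))
1/((-615979 + v(q(-17)))*543202) = 1/(-615979 + 2*√(-10 - 17)/(-245 + √(-10 - 17))*543202) = (1/543202)/(-615979 + 2*√(-27)/(-245 + √(-27))) = (1/543202)/(-615979 + 2*(3*I*√3)/(-245 + 3*I*√3)) = (1/543202)/(-615979 + 6*I*√3/(-245 + 3*I*√3)) = 1/(543202*(-615979 + 6*I*√3/(-245 + 3*I*√3)))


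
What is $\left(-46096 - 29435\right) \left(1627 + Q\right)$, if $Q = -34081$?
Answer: $2451283074$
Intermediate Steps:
$\left(-46096 - 29435\right) \left(1627 + Q\right) = \left(-46096 - 29435\right) \left(1627 - 34081\right) = \left(-75531\right) \left(-32454\right) = 2451283074$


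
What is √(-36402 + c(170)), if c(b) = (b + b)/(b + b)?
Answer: I*√36401 ≈ 190.79*I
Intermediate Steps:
c(b) = 1 (c(b) = (2*b)/((2*b)) = (2*b)*(1/(2*b)) = 1)
√(-36402 + c(170)) = √(-36402 + 1) = √(-36401) = I*√36401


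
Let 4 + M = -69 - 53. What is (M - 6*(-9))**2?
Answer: 5184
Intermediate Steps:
M = -126 (M = -4 + (-69 - 53) = -4 - 122 = -126)
(M - 6*(-9))**2 = (-126 - 6*(-9))**2 = (-126 + 54)**2 = (-72)**2 = 5184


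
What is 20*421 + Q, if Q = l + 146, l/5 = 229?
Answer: 9711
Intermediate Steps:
l = 1145 (l = 5*229 = 1145)
Q = 1291 (Q = 1145 + 146 = 1291)
20*421 + Q = 20*421 + 1291 = 8420 + 1291 = 9711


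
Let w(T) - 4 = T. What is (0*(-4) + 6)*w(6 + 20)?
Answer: 180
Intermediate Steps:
w(T) = 4 + T
(0*(-4) + 6)*w(6 + 20) = (0*(-4) + 6)*(4 + (6 + 20)) = (0 + 6)*(4 + 26) = 6*30 = 180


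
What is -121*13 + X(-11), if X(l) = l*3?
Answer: -1606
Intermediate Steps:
X(l) = 3*l
-121*13 + X(-11) = -121*13 + 3*(-11) = -1573 - 33 = -1606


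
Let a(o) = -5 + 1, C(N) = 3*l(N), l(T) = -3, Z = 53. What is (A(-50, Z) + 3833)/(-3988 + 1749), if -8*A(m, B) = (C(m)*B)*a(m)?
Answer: -7189/4478 ≈ -1.6054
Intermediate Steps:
C(N) = -9 (C(N) = 3*(-3) = -9)
a(o) = -4
A(m, B) = -9*B/2 (A(m, B) = -(-9*B)*(-4)/8 = -9*B/2)
(A(-50, Z) + 3833)/(-3988 + 1749) = (-9/2*53 + 3833)/(-3988 + 1749) = (-477/2 + 3833)/(-2239) = (7189/2)*(-1/2239) = -7189/4478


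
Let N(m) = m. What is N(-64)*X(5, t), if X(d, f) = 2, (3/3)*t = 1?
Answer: -128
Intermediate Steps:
t = 1
N(-64)*X(5, t) = -64*2 = -128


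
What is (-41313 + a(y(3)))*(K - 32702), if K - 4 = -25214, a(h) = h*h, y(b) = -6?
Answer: 2390433624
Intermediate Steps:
a(h) = h**2
K = -25210 (K = 4 - 25214 = -25210)
(-41313 + a(y(3)))*(K - 32702) = (-41313 + (-6)**2)*(-25210 - 32702) = (-41313 + 36)*(-57912) = -41277*(-57912) = 2390433624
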